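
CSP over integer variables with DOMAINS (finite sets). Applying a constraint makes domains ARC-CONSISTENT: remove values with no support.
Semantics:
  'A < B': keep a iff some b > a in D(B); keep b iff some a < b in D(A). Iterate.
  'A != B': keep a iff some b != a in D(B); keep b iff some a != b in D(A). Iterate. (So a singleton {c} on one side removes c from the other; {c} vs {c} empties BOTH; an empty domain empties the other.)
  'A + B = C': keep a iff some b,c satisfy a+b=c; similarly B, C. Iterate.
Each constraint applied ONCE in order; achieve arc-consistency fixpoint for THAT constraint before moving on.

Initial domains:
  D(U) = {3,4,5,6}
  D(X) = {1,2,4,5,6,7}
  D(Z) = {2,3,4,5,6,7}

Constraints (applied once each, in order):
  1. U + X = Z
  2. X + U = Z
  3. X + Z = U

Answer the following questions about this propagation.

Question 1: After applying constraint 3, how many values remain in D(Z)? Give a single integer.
Answer: 2

Derivation:
Constraint 1 (U + X = Z) on D(U)={3,4,5,6} D(X)={1,2,4,5,6,7} D(Z)={2,3,4,5,6,7}: X {1,2,4,5,6,7}->{1,2,4}; Z {2,3,4,5,6,7}->{4,5,6,7}
Constraint 2 (X + U = Z) on D(X)={1,2,4} D(U)={3,4,5,6} D(Z)={4,5,6,7}: no change
Constraint 3 (X + Z = U) on D(X)={1,2,4} D(Z)={4,5,6,7} D(U)={3,4,5,6}: X {1,2,4}->{1,2}; Z {4,5,6,7}->{4,5}; U {3,4,5,6}->{5,6}
So after constraint 3: D(Z)={4,5}, size = 2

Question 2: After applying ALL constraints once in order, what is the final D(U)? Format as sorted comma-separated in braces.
Answer: {5,6}

Derivation:
Constraint 1 (U + X = Z) on D(U)={3,4,5,6} D(X)={1,2,4,5,6,7} D(Z)={2,3,4,5,6,7}: X {1,2,4,5,6,7}->{1,2,4}; Z {2,3,4,5,6,7}->{4,5,6,7}
Constraint 2 (X + U = Z) on D(X)={1,2,4} D(U)={3,4,5,6} D(Z)={4,5,6,7}: no change
Constraint 3 (X + Z = U) on D(X)={1,2,4} D(Z)={4,5,6,7} D(U)={3,4,5,6}: X {1,2,4}->{1,2}; Z {4,5,6,7}->{4,5}; U {3,4,5,6}->{5,6}
So after all 3 constraints: D(U) = {5,6}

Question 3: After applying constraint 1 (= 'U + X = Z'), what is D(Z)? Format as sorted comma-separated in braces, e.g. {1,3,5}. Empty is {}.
Answer: {4,5,6,7}

Derivation:
Constraint 1 (U + X = Z) on D(U)={3,4,5,6} D(X)={1,2,4,5,6,7} D(Z)={2,3,4,5,6,7}: X {1,2,4,5,6,7}->{1,2,4}; Z {2,3,4,5,6,7}->{4,5,6,7}
So after constraint 1: D(Z) = {4,5,6,7}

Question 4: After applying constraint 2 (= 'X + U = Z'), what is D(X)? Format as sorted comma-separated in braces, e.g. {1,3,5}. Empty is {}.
Answer: {1,2,4}

Derivation:
Constraint 1 (U + X = Z) on D(U)={3,4,5,6} D(X)={1,2,4,5,6,7} D(Z)={2,3,4,5,6,7}: X {1,2,4,5,6,7}->{1,2,4}; Z {2,3,4,5,6,7}->{4,5,6,7}
Constraint 2 (X + U = Z) on D(X)={1,2,4} D(U)={3,4,5,6} D(Z)={4,5,6,7}: no change
So after constraint 2: D(X) = {1,2,4}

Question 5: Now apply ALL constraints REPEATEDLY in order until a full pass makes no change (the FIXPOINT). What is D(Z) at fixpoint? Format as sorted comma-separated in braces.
pass 0 (initial): D(Z)={2,3,4,5,6,7}
pass 1: U {3,4,5,6}->{5,6}; X {1,2,4,5,6,7}->{1,2}; Z {2,3,4,5,6,7}->{4,5}
pass 2: U {5,6}->{}; X {1,2}->{}; Z {4,5}->{}
pass 3: no change
Fixpoint after 3 passes: D(Z) = {}

Answer: {}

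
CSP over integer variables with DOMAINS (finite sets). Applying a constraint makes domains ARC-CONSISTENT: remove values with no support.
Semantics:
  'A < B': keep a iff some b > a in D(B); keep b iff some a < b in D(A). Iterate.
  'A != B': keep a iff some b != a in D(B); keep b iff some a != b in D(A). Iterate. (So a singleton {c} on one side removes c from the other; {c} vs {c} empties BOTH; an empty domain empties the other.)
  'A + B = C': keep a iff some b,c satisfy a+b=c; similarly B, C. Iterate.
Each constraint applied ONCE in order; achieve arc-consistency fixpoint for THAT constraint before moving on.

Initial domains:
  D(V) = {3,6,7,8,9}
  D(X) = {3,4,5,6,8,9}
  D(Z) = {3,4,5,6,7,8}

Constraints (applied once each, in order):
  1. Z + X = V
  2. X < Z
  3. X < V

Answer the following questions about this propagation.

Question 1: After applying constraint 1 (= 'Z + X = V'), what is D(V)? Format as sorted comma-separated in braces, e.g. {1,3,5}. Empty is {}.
Answer: {6,7,8,9}

Derivation:
Constraint 1 (Z + X = V) on D(Z)={3,4,5,6,7,8} D(X)={3,4,5,6,8,9} D(V)={3,6,7,8,9}: Z {3,4,5,6,7,8}->{3,4,5,6}; X {3,4,5,6,8,9}->{3,4,5,6}; V {3,6,7,8,9}->{6,7,8,9}
So after constraint 1: D(V) = {6,7,8,9}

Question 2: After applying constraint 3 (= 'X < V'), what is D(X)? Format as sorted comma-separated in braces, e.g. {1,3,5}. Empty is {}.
Constraint 1 (Z + X = V) on D(Z)={3,4,5,6,7,8} D(X)={3,4,5,6,8,9} D(V)={3,6,7,8,9}: Z {3,4,5,6,7,8}->{3,4,5,6}; X {3,4,5,6,8,9}->{3,4,5,6}; V {3,6,7,8,9}->{6,7,8,9}
Constraint 2 (X < Z) on D(X)={3,4,5,6} D(Z)={3,4,5,6}: X {3,4,5,6}->{3,4,5}; Z {3,4,5,6}->{4,5,6}
Constraint 3 (X < V) on D(X)={3,4,5} D(V)={6,7,8,9}: no change
So after constraint 3: D(X) = {3,4,5}

Answer: {3,4,5}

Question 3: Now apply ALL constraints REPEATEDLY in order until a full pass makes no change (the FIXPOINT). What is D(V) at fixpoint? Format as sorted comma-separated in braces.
Answer: {7,8,9}

Derivation:
pass 0 (initial): D(V)={3,6,7,8,9}
pass 1: V {3,6,7,8,9}->{6,7,8,9}; X {3,4,5,6,8,9}->{3,4,5}; Z {3,4,5,6,7,8}->{4,5,6}
pass 2: V {6,7,8,9}->{7,8,9}
pass 3: no change
Fixpoint after 3 passes: D(V) = {7,8,9}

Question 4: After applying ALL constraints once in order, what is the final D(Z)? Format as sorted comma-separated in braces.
Constraint 1 (Z + X = V) on D(Z)={3,4,5,6,7,8} D(X)={3,4,5,6,8,9} D(V)={3,6,7,8,9}: Z {3,4,5,6,7,8}->{3,4,5,6}; X {3,4,5,6,8,9}->{3,4,5,6}; V {3,6,7,8,9}->{6,7,8,9}
Constraint 2 (X < Z) on D(X)={3,4,5,6} D(Z)={3,4,5,6}: X {3,4,5,6}->{3,4,5}; Z {3,4,5,6}->{4,5,6}
Constraint 3 (X < V) on D(X)={3,4,5} D(V)={6,7,8,9}: no change
So after all 3 constraints: D(Z) = {4,5,6}

Answer: {4,5,6}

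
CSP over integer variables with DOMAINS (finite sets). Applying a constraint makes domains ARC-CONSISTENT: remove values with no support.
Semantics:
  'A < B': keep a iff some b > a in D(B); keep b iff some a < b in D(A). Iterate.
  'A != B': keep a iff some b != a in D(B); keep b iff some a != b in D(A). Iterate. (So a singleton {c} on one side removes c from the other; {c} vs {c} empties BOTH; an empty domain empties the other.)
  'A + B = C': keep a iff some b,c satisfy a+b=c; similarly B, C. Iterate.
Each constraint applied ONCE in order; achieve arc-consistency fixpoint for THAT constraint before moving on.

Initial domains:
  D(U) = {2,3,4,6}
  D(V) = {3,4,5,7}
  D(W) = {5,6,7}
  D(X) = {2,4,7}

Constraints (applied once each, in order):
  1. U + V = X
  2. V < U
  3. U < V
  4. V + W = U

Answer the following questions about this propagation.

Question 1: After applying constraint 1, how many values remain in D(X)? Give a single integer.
Answer: 1

Derivation:
Constraint 1 (U + V = X) on D(U)={2,3,4,6} D(V)={3,4,5,7} D(X)={2,4,7}: U {2,3,4,6}->{2,3,4}; V {3,4,5,7}->{3,4,5}; X {2,4,7}->{7}
So after constraint 1: D(X)={7}, size = 1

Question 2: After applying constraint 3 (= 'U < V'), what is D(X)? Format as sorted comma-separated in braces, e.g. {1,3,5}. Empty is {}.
Answer: {7}

Derivation:
Constraint 1 (U + V = X) on D(U)={2,3,4,6} D(V)={3,4,5,7} D(X)={2,4,7}: U {2,3,4,6}->{2,3,4}; V {3,4,5,7}->{3,4,5}; X {2,4,7}->{7}
Constraint 2 (V < U) on D(V)={3,4,5} D(U)={2,3,4}: V {3,4,5}->{3}; U {2,3,4}->{4}
Constraint 3 (U < V) on D(U)={4} D(V)={3}: U {4}->{}; V {3}->{}
So after constraint 3: D(X) = {7}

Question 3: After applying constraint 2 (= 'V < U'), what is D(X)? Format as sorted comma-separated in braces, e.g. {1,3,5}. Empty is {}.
Answer: {7}

Derivation:
Constraint 1 (U + V = X) on D(U)={2,3,4,6} D(V)={3,4,5,7} D(X)={2,4,7}: U {2,3,4,6}->{2,3,4}; V {3,4,5,7}->{3,4,5}; X {2,4,7}->{7}
Constraint 2 (V < U) on D(V)={3,4,5} D(U)={2,3,4}: V {3,4,5}->{3}; U {2,3,4}->{4}
So after constraint 2: D(X) = {7}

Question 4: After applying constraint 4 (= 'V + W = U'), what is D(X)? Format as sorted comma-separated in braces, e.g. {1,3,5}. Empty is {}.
Answer: {7}

Derivation:
Constraint 1 (U + V = X) on D(U)={2,3,4,6} D(V)={3,4,5,7} D(X)={2,4,7}: U {2,3,4,6}->{2,3,4}; V {3,4,5,7}->{3,4,5}; X {2,4,7}->{7}
Constraint 2 (V < U) on D(V)={3,4,5} D(U)={2,3,4}: V {3,4,5}->{3}; U {2,3,4}->{4}
Constraint 3 (U < V) on D(U)={4} D(V)={3}: U {4}->{}; V {3}->{}
Constraint 4 (V + W = U) on D(V)={} D(W)={5,6,7} D(U)={}: W {5,6,7}->{}
So after constraint 4: D(X) = {7}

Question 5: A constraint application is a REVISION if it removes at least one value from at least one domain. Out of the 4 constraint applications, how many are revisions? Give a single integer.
Constraint 1 (U + V = X) on D(U)={2,3,4,6} D(V)={3,4,5,7} D(X)={2,4,7}: U {2,3,4,6}->{2,3,4}; V {3,4,5,7}->{3,4,5}; X {2,4,7}->{7} => REVISION
Constraint 2 (V < U) on D(V)={3,4,5} D(U)={2,3,4}: V {3,4,5}->{3}; U {2,3,4}->{4} => REVISION
Constraint 3 (U < V) on D(U)={4} D(V)={3}: U {4}->{}; V {3}->{} => REVISION
Constraint 4 (V + W = U) on D(V)={} D(W)={5,6,7} D(U)={}: W {5,6,7}->{} => REVISION
Total revisions = 4

Answer: 4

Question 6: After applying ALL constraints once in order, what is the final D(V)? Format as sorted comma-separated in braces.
Constraint 1 (U + V = X) on D(U)={2,3,4,6} D(V)={3,4,5,7} D(X)={2,4,7}: U {2,3,4,6}->{2,3,4}; V {3,4,5,7}->{3,4,5}; X {2,4,7}->{7}
Constraint 2 (V < U) on D(V)={3,4,5} D(U)={2,3,4}: V {3,4,5}->{3}; U {2,3,4}->{4}
Constraint 3 (U < V) on D(U)={4} D(V)={3}: U {4}->{}; V {3}->{}
Constraint 4 (V + W = U) on D(V)={} D(W)={5,6,7} D(U)={}: W {5,6,7}->{}
So after all 4 constraints: D(V) = {}

Answer: {}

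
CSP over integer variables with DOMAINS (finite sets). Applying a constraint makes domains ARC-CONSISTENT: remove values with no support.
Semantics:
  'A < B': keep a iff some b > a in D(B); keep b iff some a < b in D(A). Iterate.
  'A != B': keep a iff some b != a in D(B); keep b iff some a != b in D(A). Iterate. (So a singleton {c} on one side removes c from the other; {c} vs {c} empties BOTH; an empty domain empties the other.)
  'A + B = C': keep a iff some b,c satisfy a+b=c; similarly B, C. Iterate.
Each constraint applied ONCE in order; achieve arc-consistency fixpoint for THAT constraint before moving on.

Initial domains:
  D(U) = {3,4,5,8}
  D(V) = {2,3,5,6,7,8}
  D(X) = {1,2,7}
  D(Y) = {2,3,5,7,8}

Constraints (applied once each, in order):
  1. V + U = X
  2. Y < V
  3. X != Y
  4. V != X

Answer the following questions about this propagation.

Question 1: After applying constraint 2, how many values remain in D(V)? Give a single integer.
Answer: 1

Derivation:
Constraint 1 (V + U = X) on D(V)={2,3,5,6,7,8} D(U)={3,4,5,8} D(X)={1,2,7}: V {2,3,5,6,7,8}->{2,3}; U {3,4,5,8}->{4,5}; X {1,2,7}->{7}
Constraint 2 (Y < V) on D(Y)={2,3,5,7,8} D(V)={2,3}: Y {2,3,5,7,8}->{2}; V {2,3}->{3}
So after constraint 2: D(V)={3}, size = 1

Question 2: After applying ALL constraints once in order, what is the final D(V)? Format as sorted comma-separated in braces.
Answer: {3}

Derivation:
Constraint 1 (V + U = X) on D(V)={2,3,5,6,7,8} D(U)={3,4,5,8} D(X)={1,2,7}: V {2,3,5,6,7,8}->{2,3}; U {3,4,5,8}->{4,5}; X {1,2,7}->{7}
Constraint 2 (Y < V) on D(Y)={2,3,5,7,8} D(V)={2,3}: Y {2,3,5,7,8}->{2}; V {2,3}->{3}
Constraint 3 (X != Y) on D(X)={7} D(Y)={2}: no change
Constraint 4 (V != X) on D(V)={3} D(X)={7}: no change
So after all 4 constraints: D(V) = {3}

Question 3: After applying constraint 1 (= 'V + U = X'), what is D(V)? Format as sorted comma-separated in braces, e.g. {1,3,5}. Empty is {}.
Constraint 1 (V + U = X) on D(V)={2,3,5,6,7,8} D(U)={3,4,5,8} D(X)={1,2,7}: V {2,3,5,6,7,8}->{2,3}; U {3,4,5,8}->{4,5}; X {1,2,7}->{7}
So after constraint 1: D(V) = {2,3}

Answer: {2,3}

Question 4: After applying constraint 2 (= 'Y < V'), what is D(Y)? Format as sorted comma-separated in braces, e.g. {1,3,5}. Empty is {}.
Constraint 1 (V + U = X) on D(V)={2,3,5,6,7,8} D(U)={3,4,5,8} D(X)={1,2,7}: V {2,3,5,6,7,8}->{2,3}; U {3,4,5,8}->{4,5}; X {1,2,7}->{7}
Constraint 2 (Y < V) on D(Y)={2,3,5,7,8} D(V)={2,3}: Y {2,3,5,7,8}->{2}; V {2,3}->{3}
So after constraint 2: D(Y) = {2}

Answer: {2}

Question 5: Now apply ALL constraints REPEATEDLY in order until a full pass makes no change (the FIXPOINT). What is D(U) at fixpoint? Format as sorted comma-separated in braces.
Answer: {4}

Derivation:
pass 0 (initial): D(U)={3,4,5,8}
pass 1: U {3,4,5,8}->{4,5}; V {2,3,5,6,7,8}->{3}; X {1,2,7}->{7}; Y {2,3,5,7,8}->{2}
pass 2: U {4,5}->{4}
pass 3: no change
Fixpoint after 3 passes: D(U) = {4}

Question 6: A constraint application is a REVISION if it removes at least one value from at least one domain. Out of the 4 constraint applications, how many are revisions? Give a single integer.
Answer: 2

Derivation:
Constraint 1 (V + U = X) on D(V)={2,3,5,6,7,8} D(U)={3,4,5,8} D(X)={1,2,7}: V {2,3,5,6,7,8}->{2,3}; U {3,4,5,8}->{4,5}; X {1,2,7}->{7} => REVISION
Constraint 2 (Y < V) on D(Y)={2,3,5,7,8} D(V)={2,3}: Y {2,3,5,7,8}->{2}; V {2,3}->{3} => REVISION
Constraint 3 (X != Y) on D(X)={7} D(Y)={2}: no change => not a revision
Constraint 4 (V != X) on D(V)={3} D(X)={7}: no change => not a revision
Total revisions = 2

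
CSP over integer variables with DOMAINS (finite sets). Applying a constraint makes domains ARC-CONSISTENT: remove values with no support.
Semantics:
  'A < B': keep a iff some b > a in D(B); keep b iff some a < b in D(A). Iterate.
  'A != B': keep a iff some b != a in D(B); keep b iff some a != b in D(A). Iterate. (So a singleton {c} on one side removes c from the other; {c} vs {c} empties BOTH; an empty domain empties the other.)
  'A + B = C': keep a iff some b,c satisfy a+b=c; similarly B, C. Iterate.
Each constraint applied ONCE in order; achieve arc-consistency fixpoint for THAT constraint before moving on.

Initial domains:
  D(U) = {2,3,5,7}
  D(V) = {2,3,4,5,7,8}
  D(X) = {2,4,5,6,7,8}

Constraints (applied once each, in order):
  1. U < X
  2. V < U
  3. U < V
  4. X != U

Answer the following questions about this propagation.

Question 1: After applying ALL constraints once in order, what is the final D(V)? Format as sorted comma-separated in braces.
Answer: {4,5}

Derivation:
Constraint 1 (U < X) on D(U)={2,3,5,7} D(X)={2,4,5,6,7,8}: X {2,4,5,6,7,8}->{4,5,6,7,8}
Constraint 2 (V < U) on D(V)={2,3,4,5,7,8} D(U)={2,3,5,7}: V {2,3,4,5,7,8}->{2,3,4,5}; U {2,3,5,7}->{3,5,7}
Constraint 3 (U < V) on D(U)={3,5,7} D(V)={2,3,4,5}: U {3,5,7}->{3}; V {2,3,4,5}->{4,5}
Constraint 4 (X != U) on D(X)={4,5,6,7,8} D(U)={3}: no change
So after all 4 constraints: D(V) = {4,5}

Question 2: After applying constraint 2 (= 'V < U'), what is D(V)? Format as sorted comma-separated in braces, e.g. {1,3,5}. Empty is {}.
Constraint 1 (U < X) on D(U)={2,3,5,7} D(X)={2,4,5,6,7,8}: X {2,4,5,6,7,8}->{4,5,6,7,8}
Constraint 2 (V < U) on D(V)={2,3,4,5,7,8} D(U)={2,3,5,7}: V {2,3,4,5,7,8}->{2,3,4,5}; U {2,3,5,7}->{3,5,7}
So after constraint 2: D(V) = {2,3,4,5}

Answer: {2,3,4,5}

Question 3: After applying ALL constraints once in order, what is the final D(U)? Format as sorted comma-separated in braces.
Answer: {3}

Derivation:
Constraint 1 (U < X) on D(U)={2,3,5,7} D(X)={2,4,5,6,7,8}: X {2,4,5,6,7,8}->{4,5,6,7,8}
Constraint 2 (V < U) on D(V)={2,3,4,5,7,8} D(U)={2,3,5,7}: V {2,3,4,5,7,8}->{2,3,4,5}; U {2,3,5,7}->{3,5,7}
Constraint 3 (U < V) on D(U)={3,5,7} D(V)={2,3,4,5}: U {3,5,7}->{3}; V {2,3,4,5}->{4,5}
Constraint 4 (X != U) on D(X)={4,5,6,7,8} D(U)={3}: no change
So after all 4 constraints: D(U) = {3}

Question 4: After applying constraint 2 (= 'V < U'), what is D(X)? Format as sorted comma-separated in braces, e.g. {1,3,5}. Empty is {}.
Answer: {4,5,6,7,8}

Derivation:
Constraint 1 (U < X) on D(U)={2,3,5,7} D(X)={2,4,5,6,7,8}: X {2,4,5,6,7,8}->{4,5,6,7,8}
Constraint 2 (V < U) on D(V)={2,3,4,5,7,8} D(U)={2,3,5,7}: V {2,3,4,5,7,8}->{2,3,4,5}; U {2,3,5,7}->{3,5,7}
So after constraint 2: D(X) = {4,5,6,7,8}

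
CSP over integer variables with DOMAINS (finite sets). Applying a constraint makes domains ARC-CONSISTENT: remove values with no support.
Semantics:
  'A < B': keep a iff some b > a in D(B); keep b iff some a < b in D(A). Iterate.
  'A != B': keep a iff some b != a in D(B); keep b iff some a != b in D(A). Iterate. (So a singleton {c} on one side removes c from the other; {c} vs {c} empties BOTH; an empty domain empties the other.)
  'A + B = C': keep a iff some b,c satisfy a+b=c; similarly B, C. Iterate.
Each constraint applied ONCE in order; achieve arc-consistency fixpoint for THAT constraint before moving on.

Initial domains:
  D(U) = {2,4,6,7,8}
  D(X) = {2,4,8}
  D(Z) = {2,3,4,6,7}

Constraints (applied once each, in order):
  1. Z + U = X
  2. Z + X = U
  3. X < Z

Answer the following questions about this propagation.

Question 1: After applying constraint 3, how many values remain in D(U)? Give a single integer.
Answer: 1

Derivation:
Constraint 1 (Z + U = X) on D(Z)={2,3,4,6,7} D(U)={2,4,6,7,8} D(X)={2,4,8}: Z {2,3,4,6,7}->{2,4,6}; U {2,4,6,7,8}->{2,4,6}; X {2,4,8}->{4,8}
Constraint 2 (Z + X = U) on D(Z)={2,4,6} D(X)={4,8} D(U)={2,4,6}: Z {2,4,6}->{2}; X {4,8}->{4}; U {2,4,6}->{6}
Constraint 3 (X < Z) on D(X)={4} D(Z)={2}: X {4}->{}; Z {2}->{}
So after constraint 3: D(U)={6}, size = 1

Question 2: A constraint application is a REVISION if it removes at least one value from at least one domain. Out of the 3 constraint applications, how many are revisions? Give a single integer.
Answer: 3

Derivation:
Constraint 1 (Z + U = X) on D(Z)={2,3,4,6,7} D(U)={2,4,6,7,8} D(X)={2,4,8}: Z {2,3,4,6,7}->{2,4,6}; U {2,4,6,7,8}->{2,4,6}; X {2,4,8}->{4,8} => REVISION
Constraint 2 (Z + X = U) on D(Z)={2,4,6} D(X)={4,8} D(U)={2,4,6}: Z {2,4,6}->{2}; X {4,8}->{4}; U {2,4,6}->{6} => REVISION
Constraint 3 (X < Z) on D(X)={4} D(Z)={2}: X {4}->{}; Z {2}->{} => REVISION
Total revisions = 3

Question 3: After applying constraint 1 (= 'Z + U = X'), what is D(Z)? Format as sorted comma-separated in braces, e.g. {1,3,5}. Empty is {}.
Constraint 1 (Z + U = X) on D(Z)={2,3,4,6,7} D(U)={2,4,6,7,8} D(X)={2,4,8}: Z {2,3,4,6,7}->{2,4,6}; U {2,4,6,7,8}->{2,4,6}; X {2,4,8}->{4,8}
So after constraint 1: D(Z) = {2,4,6}

Answer: {2,4,6}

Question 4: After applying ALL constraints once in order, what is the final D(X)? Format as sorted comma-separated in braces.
Answer: {}

Derivation:
Constraint 1 (Z + U = X) on D(Z)={2,3,4,6,7} D(U)={2,4,6,7,8} D(X)={2,4,8}: Z {2,3,4,6,7}->{2,4,6}; U {2,4,6,7,8}->{2,4,6}; X {2,4,8}->{4,8}
Constraint 2 (Z + X = U) on D(Z)={2,4,6} D(X)={4,8} D(U)={2,4,6}: Z {2,4,6}->{2}; X {4,8}->{4}; U {2,4,6}->{6}
Constraint 3 (X < Z) on D(X)={4} D(Z)={2}: X {4}->{}; Z {2}->{}
So after all 3 constraints: D(X) = {}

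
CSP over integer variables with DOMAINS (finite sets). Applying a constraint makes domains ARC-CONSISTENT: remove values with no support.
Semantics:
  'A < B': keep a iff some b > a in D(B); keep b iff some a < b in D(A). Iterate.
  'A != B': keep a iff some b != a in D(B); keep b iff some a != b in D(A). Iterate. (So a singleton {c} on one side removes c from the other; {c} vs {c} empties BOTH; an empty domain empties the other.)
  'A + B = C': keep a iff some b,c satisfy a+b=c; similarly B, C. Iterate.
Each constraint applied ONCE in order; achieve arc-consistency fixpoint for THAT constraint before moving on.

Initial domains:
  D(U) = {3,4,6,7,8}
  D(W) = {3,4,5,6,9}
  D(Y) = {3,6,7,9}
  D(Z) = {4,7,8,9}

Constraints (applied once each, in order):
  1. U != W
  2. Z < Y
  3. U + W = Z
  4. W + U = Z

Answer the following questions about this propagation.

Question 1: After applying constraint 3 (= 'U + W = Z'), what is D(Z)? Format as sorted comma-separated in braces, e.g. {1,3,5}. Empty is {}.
Answer: {7,8}

Derivation:
Constraint 1 (U != W) on D(U)={3,4,6,7,8} D(W)={3,4,5,6,9}: no change
Constraint 2 (Z < Y) on D(Z)={4,7,8,9} D(Y)={3,6,7,9}: Z {4,7,8,9}->{4,7,8}; Y {3,6,7,9}->{6,7,9}
Constraint 3 (U + W = Z) on D(U)={3,4,6,7,8} D(W)={3,4,5,6,9} D(Z)={4,7,8}: U {3,4,6,7,8}->{3,4}; W {3,4,5,6,9}->{3,4,5}; Z {4,7,8}->{7,8}
So after constraint 3: D(Z) = {7,8}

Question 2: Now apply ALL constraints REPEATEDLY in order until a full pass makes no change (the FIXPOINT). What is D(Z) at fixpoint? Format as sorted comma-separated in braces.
Answer: {7,8}

Derivation:
pass 0 (initial): D(Z)={4,7,8,9}
pass 1: U {3,4,6,7,8}->{3,4}; W {3,4,5,6,9}->{3,4,5}; Y {3,6,7,9}->{6,7,9}; Z {4,7,8,9}->{7,8}
pass 2: Y {6,7,9}->{9}
pass 3: no change
Fixpoint after 3 passes: D(Z) = {7,8}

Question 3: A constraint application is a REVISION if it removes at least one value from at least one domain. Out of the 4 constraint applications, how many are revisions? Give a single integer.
Constraint 1 (U != W) on D(U)={3,4,6,7,8} D(W)={3,4,5,6,9}: no change => not a revision
Constraint 2 (Z < Y) on D(Z)={4,7,8,9} D(Y)={3,6,7,9}: Z {4,7,8,9}->{4,7,8}; Y {3,6,7,9}->{6,7,9} => REVISION
Constraint 3 (U + W = Z) on D(U)={3,4,6,7,8} D(W)={3,4,5,6,9} D(Z)={4,7,8}: U {3,4,6,7,8}->{3,4}; W {3,4,5,6,9}->{3,4,5}; Z {4,7,8}->{7,8} => REVISION
Constraint 4 (W + U = Z) on D(W)={3,4,5} D(U)={3,4} D(Z)={7,8}: no change => not a revision
Total revisions = 2

Answer: 2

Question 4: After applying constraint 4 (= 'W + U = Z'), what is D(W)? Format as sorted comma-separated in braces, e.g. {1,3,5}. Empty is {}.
Constraint 1 (U != W) on D(U)={3,4,6,7,8} D(W)={3,4,5,6,9}: no change
Constraint 2 (Z < Y) on D(Z)={4,7,8,9} D(Y)={3,6,7,9}: Z {4,7,8,9}->{4,7,8}; Y {3,6,7,9}->{6,7,9}
Constraint 3 (U + W = Z) on D(U)={3,4,6,7,8} D(W)={3,4,5,6,9} D(Z)={4,7,8}: U {3,4,6,7,8}->{3,4}; W {3,4,5,6,9}->{3,4,5}; Z {4,7,8}->{7,8}
Constraint 4 (W + U = Z) on D(W)={3,4,5} D(U)={3,4} D(Z)={7,8}: no change
So after constraint 4: D(W) = {3,4,5}

Answer: {3,4,5}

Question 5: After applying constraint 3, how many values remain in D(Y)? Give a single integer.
Constraint 1 (U != W) on D(U)={3,4,6,7,8} D(W)={3,4,5,6,9}: no change
Constraint 2 (Z < Y) on D(Z)={4,7,8,9} D(Y)={3,6,7,9}: Z {4,7,8,9}->{4,7,8}; Y {3,6,7,9}->{6,7,9}
Constraint 3 (U + W = Z) on D(U)={3,4,6,7,8} D(W)={3,4,5,6,9} D(Z)={4,7,8}: U {3,4,6,7,8}->{3,4}; W {3,4,5,6,9}->{3,4,5}; Z {4,7,8}->{7,8}
So after constraint 3: D(Y)={6,7,9}, size = 3

Answer: 3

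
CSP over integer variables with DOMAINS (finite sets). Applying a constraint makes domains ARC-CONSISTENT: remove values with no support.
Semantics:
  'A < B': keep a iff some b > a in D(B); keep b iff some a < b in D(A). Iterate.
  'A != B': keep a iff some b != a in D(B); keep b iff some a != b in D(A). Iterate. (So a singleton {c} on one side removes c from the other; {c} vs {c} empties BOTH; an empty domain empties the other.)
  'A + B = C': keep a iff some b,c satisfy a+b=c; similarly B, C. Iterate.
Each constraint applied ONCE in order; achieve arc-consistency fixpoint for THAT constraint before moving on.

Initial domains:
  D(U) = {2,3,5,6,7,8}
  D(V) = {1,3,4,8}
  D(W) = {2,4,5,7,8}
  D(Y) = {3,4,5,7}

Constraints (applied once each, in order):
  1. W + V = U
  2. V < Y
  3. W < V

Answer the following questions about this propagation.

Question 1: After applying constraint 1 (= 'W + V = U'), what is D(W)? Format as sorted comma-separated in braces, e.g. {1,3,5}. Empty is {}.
Constraint 1 (W + V = U) on D(W)={2,4,5,7,8} D(V)={1,3,4,8} D(U)={2,3,5,6,7,8}: W {2,4,5,7,8}->{2,4,5,7}; V {1,3,4,8}->{1,3,4}; U {2,3,5,6,7,8}->{3,5,6,7,8}
So after constraint 1: D(W) = {2,4,5,7}

Answer: {2,4,5,7}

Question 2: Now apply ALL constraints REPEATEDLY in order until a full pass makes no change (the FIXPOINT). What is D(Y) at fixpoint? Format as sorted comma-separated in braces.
pass 0 (initial): D(Y)={3,4,5,7}
pass 1: U {2,3,5,6,7,8}->{3,5,6,7,8}; V {1,3,4,8}->{3,4}; W {2,4,5,7,8}->{2}
pass 2: U {3,5,6,7,8}->{5,6}; Y {3,4,5,7}->{4,5,7}
pass 3: no change
Fixpoint after 3 passes: D(Y) = {4,5,7}

Answer: {4,5,7}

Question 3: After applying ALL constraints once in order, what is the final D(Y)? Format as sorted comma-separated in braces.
Answer: {3,4,5,7}

Derivation:
Constraint 1 (W + V = U) on D(W)={2,4,5,7,8} D(V)={1,3,4,8} D(U)={2,3,5,6,7,8}: W {2,4,5,7,8}->{2,4,5,7}; V {1,3,4,8}->{1,3,4}; U {2,3,5,6,7,8}->{3,5,6,7,8}
Constraint 2 (V < Y) on D(V)={1,3,4} D(Y)={3,4,5,7}: no change
Constraint 3 (W < V) on D(W)={2,4,5,7} D(V)={1,3,4}: W {2,4,5,7}->{2}; V {1,3,4}->{3,4}
So after all 3 constraints: D(Y) = {3,4,5,7}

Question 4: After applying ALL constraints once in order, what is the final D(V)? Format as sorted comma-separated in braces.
Constraint 1 (W + V = U) on D(W)={2,4,5,7,8} D(V)={1,3,4,8} D(U)={2,3,5,6,7,8}: W {2,4,5,7,8}->{2,4,5,7}; V {1,3,4,8}->{1,3,4}; U {2,3,5,6,7,8}->{3,5,6,7,8}
Constraint 2 (V < Y) on D(V)={1,3,4} D(Y)={3,4,5,7}: no change
Constraint 3 (W < V) on D(W)={2,4,5,7} D(V)={1,3,4}: W {2,4,5,7}->{2}; V {1,3,4}->{3,4}
So after all 3 constraints: D(V) = {3,4}

Answer: {3,4}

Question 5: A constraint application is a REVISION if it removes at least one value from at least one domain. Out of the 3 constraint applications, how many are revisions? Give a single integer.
Answer: 2

Derivation:
Constraint 1 (W + V = U) on D(W)={2,4,5,7,8} D(V)={1,3,4,8} D(U)={2,3,5,6,7,8}: W {2,4,5,7,8}->{2,4,5,7}; V {1,3,4,8}->{1,3,4}; U {2,3,5,6,7,8}->{3,5,6,7,8} => REVISION
Constraint 2 (V < Y) on D(V)={1,3,4} D(Y)={3,4,5,7}: no change => not a revision
Constraint 3 (W < V) on D(W)={2,4,5,7} D(V)={1,3,4}: W {2,4,5,7}->{2}; V {1,3,4}->{3,4} => REVISION
Total revisions = 2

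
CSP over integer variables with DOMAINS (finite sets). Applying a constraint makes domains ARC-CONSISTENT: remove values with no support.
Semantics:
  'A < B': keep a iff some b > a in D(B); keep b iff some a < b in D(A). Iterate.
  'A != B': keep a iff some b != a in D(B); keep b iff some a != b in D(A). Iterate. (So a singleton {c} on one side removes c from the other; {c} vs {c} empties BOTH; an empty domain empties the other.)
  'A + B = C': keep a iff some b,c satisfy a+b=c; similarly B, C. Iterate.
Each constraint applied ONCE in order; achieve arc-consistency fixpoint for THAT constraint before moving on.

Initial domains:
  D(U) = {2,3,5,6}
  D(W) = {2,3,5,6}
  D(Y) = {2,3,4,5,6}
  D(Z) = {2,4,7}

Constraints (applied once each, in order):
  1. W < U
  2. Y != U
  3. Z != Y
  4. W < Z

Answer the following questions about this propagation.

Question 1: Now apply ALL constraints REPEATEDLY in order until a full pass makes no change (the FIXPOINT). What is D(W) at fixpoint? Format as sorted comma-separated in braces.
pass 0 (initial): D(W)={2,3,5,6}
pass 1: U {2,3,5,6}->{3,5,6}; W {2,3,5,6}->{2,3,5}; Z {2,4,7}->{4,7}
pass 2: no change
Fixpoint after 2 passes: D(W) = {2,3,5}

Answer: {2,3,5}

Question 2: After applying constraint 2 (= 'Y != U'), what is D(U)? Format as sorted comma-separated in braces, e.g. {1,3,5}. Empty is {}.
Constraint 1 (W < U) on D(W)={2,3,5,6} D(U)={2,3,5,6}: W {2,3,5,6}->{2,3,5}; U {2,3,5,6}->{3,5,6}
Constraint 2 (Y != U) on D(Y)={2,3,4,5,6} D(U)={3,5,6}: no change
So after constraint 2: D(U) = {3,5,6}

Answer: {3,5,6}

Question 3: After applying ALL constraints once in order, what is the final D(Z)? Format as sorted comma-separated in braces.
Answer: {4,7}

Derivation:
Constraint 1 (W < U) on D(W)={2,3,5,6} D(U)={2,3,5,6}: W {2,3,5,6}->{2,3,5}; U {2,3,5,6}->{3,5,6}
Constraint 2 (Y != U) on D(Y)={2,3,4,5,6} D(U)={3,5,6}: no change
Constraint 3 (Z != Y) on D(Z)={2,4,7} D(Y)={2,3,4,5,6}: no change
Constraint 4 (W < Z) on D(W)={2,3,5} D(Z)={2,4,7}: Z {2,4,7}->{4,7}
So after all 4 constraints: D(Z) = {4,7}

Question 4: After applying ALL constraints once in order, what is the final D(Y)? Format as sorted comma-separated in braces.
Answer: {2,3,4,5,6}

Derivation:
Constraint 1 (W < U) on D(W)={2,3,5,6} D(U)={2,3,5,6}: W {2,3,5,6}->{2,3,5}; U {2,3,5,6}->{3,5,6}
Constraint 2 (Y != U) on D(Y)={2,3,4,5,6} D(U)={3,5,6}: no change
Constraint 3 (Z != Y) on D(Z)={2,4,7} D(Y)={2,3,4,5,6}: no change
Constraint 4 (W < Z) on D(W)={2,3,5} D(Z)={2,4,7}: Z {2,4,7}->{4,7}
So after all 4 constraints: D(Y) = {2,3,4,5,6}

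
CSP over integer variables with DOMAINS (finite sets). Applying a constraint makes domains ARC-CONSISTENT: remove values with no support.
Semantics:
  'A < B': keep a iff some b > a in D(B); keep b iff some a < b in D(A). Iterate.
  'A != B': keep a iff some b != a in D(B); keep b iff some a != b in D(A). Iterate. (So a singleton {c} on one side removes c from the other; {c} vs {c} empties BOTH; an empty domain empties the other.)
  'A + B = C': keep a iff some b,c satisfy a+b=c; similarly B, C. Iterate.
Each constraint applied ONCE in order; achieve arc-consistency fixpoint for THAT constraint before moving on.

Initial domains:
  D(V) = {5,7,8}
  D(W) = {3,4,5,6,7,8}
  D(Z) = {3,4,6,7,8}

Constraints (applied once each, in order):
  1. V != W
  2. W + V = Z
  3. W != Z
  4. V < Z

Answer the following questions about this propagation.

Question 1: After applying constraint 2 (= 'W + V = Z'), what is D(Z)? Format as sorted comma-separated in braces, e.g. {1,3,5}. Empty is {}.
Constraint 1 (V != W) on D(V)={5,7,8} D(W)={3,4,5,6,7,8}: no change
Constraint 2 (W + V = Z) on D(W)={3,4,5,6,7,8} D(V)={5,7,8} D(Z)={3,4,6,7,8}: W {3,4,5,6,7,8}->{3}; V {5,7,8}->{5}; Z {3,4,6,7,8}->{8}
So after constraint 2: D(Z) = {8}

Answer: {8}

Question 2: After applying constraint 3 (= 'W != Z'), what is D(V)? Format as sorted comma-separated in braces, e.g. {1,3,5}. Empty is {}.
Constraint 1 (V != W) on D(V)={5,7,8} D(W)={3,4,5,6,7,8}: no change
Constraint 2 (W + V = Z) on D(W)={3,4,5,6,7,8} D(V)={5,7,8} D(Z)={3,4,6,7,8}: W {3,4,5,6,7,8}->{3}; V {5,7,8}->{5}; Z {3,4,6,7,8}->{8}
Constraint 3 (W != Z) on D(W)={3} D(Z)={8}: no change
So after constraint 3: D(V) = {5}

Answer: {5}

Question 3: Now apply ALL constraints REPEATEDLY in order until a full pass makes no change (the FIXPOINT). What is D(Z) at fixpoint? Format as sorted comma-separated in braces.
Answer: {8}

Derivation:
pass 0 (initial): D(Z)={3,4,6,7,8}
pass 1: V {5,7,8}->{5}; W {3,4,5,6,7,8}->{3}; Z {3,4,6,7,8}->{8}
pass 2: no change
Fixpoint after 2 passes: D(Z) = {8}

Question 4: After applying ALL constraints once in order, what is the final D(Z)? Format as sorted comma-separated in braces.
Constraint 1 (V != W) on D(V)={5,7,8} D(W)={3,4,5,6,7,8}: no change
Constraint 2 (W + V = Z) on D(W)={3,4,5,6,7,8} D(V)={5,7,8} D(Z)={3,4,6,7,8}: W {3,4,5,6,7,8}->{3}; V {5,7,8}->{5}; Z {3,4,6,7,8}->{8}
Constraint 3 (W != Z) on D(W)={3} D(Z)={8}: no change
Constraint 4 (V < Z) on D(V)={5} D(Z)={8}: no change
So after all 4 constraints: D(Z) = {8}

Answer: {8}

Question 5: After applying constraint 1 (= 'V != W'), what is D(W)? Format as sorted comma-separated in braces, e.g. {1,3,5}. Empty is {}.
Constraint 1 (V != W) on D(V)={5,7,8} D(W)={3,4,5,6,7,8}: no change
So after constraint 1: D(W) = {3,4,5,6,7,8}

Answer: {3,4,5,6,7,8}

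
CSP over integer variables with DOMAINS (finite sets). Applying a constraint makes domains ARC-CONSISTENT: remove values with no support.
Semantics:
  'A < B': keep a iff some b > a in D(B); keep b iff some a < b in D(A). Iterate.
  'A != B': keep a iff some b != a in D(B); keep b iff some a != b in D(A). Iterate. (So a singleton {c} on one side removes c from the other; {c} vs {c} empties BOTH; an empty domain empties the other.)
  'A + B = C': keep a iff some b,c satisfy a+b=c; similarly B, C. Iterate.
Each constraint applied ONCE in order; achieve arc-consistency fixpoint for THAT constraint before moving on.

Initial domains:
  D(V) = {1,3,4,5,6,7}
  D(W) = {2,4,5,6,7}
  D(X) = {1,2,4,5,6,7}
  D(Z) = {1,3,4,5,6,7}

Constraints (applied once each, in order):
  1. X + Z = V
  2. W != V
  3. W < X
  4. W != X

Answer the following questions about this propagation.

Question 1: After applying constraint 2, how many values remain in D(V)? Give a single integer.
Constraint 1 (X + Z = V) on D(X)={1,2,4,5,6,7} D(Z)={1,3,4,5,6,7} D(V)={1,3,4,5,6,7}: X {1,2,4,5,6,7}->{1,2,4,5,6}; Z {1,3,4,5,6,7}->{1,3,4,5,6}; V {1,3,4,5,6,7}->{3,4,5,6,7}
Constraint 2 (W != V) on D(W)={2,4,5,6,7} D(V)={3,4,5,6,7}: no change
So after constraint 2: D(V)={3,4,5,6,7}, size = 5

Answer: 5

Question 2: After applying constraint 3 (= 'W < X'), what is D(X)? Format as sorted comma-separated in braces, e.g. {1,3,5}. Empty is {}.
Answer: {4,5,6}

Derivation:
Constraint 1 (X + Z = V) on D(X)={1,2,4,5,6,7} D(Z)={1,3,4,5,6,7} D(V)={1,3,4,5,6,7}: X {1,2,4,5,6,7}->{1,2,4,5,6}; Z {1,3,4,5,6,7}->{1,3,4,5,6}; V {1,3,4,5,6,7}->{3,4,5,6,7}
Constraint 2 (W != V) on D(W)={2,4,5,6,7} D(V)={3,4,5,6,7}: no change
Constraint 3 (W < X) on D(W)={2,4,5,6,7} D(X)={1,2,4,5,6}: W {2,4,5,6,7}->{2,4,5}; X {1,2,4,5,6}->{4,5,6}
So after constraint 3: D(X) = {4,5,6}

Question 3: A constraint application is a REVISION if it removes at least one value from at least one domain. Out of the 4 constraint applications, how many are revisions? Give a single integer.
Constraint 1 (X + Z = V) on D(X)={1,2,4,5,6,7} D(Z)={1,3,4,5,6,7} D(V)={1,3,4,5,6,7}: X {1,2,4,5,6,7}->{1,2,4,5,6}; Z {1,3,4,5,6,7}->{1,3,4,5,6}; V {1,3,4,5,6,7}->{3,4,5,6,7} => REVISION
Constraint 2 (W != V) on D(W)={2,4,5,6,7} D(V)={3,4,5,6,7}: no change => not a revision
Constraint 3 (W < X) on D(W)={2,4,5,6,7} D(X)={1,2,4,5,6}: W {2,4,5,6,7}->{2,4,5}; X {1,2,4,5,6}->{4,5,6} => REVISION
Constraint 4 (W != X) on D(W)={2,4,5} D(X)={4,5,6}: no change => not a revision
Total revisions = 2

Answer: 2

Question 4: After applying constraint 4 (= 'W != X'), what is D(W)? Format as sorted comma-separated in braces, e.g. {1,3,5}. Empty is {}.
Constraint 1 (X + Z = V) on D(X)={1,2,4,5,6,7} D(Z)={1,3,4,5,6,7} D(V)={1,3,4,5,6,7}: X {1,2,4,5,6,7}->{1,2,4,5,6}; Z {1,3,4,5,6,7}->{1,3,4,5,6}; V {1,3,4,5,6,7}->{3,4,5,6,7}
Constraint 2 (W != V) on D(W)={2,4,5,6,7} D(V)={3,4,5,6,7}: no change
Constraint 3 (W < X) on D(W)={2,4,5,6,7} D(X)={1,2,4,5,6}: W {2,4,5,6,7}->{2,4,5}; X {1,2,4,5,6}->{4,5,6}
Constraint 4 (W != X) on D(W)={2,4,5} D(X)={4,5,6}: no change
So after constraint 4: D(W) = {2,4,5}

Answer: {2,4,5}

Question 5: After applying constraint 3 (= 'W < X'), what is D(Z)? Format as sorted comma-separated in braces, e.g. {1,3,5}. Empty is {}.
Answer: {1,3,4,5,6}

Derivation:
Constraint 1 (X + Z = V) on D(X)={1,2,4,5,6,7} D(Z)={1,3,4,5,6,7} D(V)={1,3,4,5,6,7}: X {1,2,4,5,6,7}->{1,2,4,5,6}; Z {1,3,4,5,6,7}->{1,3,4,5,6}; V {1,3,4,5,6,7}->{3,4,5,6,7}
Constraint 2 (W != V) on D(W)={2,4,5,6,7} D(V)={3,4,5,6,7}: no change
Constraint 3 (W < X) on D(W)={2,4,5,6,7} D(X)={1,2,4,5,6}: W {2,4,5,6,7}->{2,4,5}; X {1,2,4,5,6}->{4,5,6}
So after constraint 3: D(Z) = {1,3,4,5,6}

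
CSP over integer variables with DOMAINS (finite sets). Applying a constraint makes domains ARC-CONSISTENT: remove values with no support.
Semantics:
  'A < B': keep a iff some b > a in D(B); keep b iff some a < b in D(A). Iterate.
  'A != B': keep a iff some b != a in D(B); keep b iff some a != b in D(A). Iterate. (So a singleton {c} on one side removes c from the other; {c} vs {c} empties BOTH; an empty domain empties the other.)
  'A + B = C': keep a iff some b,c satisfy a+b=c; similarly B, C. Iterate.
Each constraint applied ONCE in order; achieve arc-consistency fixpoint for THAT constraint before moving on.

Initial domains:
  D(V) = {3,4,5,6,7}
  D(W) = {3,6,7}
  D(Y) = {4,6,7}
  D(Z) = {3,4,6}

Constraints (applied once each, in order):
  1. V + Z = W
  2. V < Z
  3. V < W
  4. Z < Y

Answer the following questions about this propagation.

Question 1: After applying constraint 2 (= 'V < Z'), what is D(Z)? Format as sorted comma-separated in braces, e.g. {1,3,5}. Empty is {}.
Constraint 1 (V + Z = W) on D(V)={3,4,5,6,7} D(Z)={3,4,6} D(W)={3,6,7}: V {3,4,5,6,7}->{3,4}; Z {3,4,6}->{3,4}; W {3,6,7}->{6,7}
Constraint 2 (V < Z) on D(V)={3,4} D(Z)={3,4}: V {3,4}->{3}; Z {3,4}->{4}
So after constraint 2: D(Z) = {4}

Answer: {4}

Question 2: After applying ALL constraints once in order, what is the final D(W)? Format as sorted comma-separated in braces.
Constraint 1 (V + Z = W) on D(V)={3,4,5,6,7} D(Z)={3,4,6} D(W)={3,6,7}: V {3,4,5,6,7}->{3,4}; Z {3,4,6}->{3,4}; W {3,6,7}->{6,7}
Constraint 2 (V < Z) on D(V)={3,4} D(Z)={3,4}: V {3,4}->{3}; Z {3,4}->{4}
Constraint 3 (V < W) on D(V)={3} D(W)={6,7}: no change
Constraint 4 (Z < Y) on D(Z)={4} D(Y)={4,6,7}: Y {4,6,7}->{6,7}
So after all 4 constraints: D(W) = {6,7}

Answer: {6,7}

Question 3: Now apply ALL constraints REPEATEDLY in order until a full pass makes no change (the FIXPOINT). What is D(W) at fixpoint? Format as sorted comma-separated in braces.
Answer: {7}

Derivation:
pass 0 (initial): D(W)={3,6,7}
pass 1: V {3,4,5,6,7}->{3}; W {3,6,7}->{6,7}; Y {4,6,7}->{6,7}; Z {3,4,6}->{4}
pass 2: W {6,7}->{7}
pass 3: no change
Fixpoint after 3 passes: D(W) = {7}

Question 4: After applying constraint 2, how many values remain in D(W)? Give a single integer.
Answer: 2

Derivation:
Constraint 1 (V + Z = W) on D(V)={3,4,5,6,7} D(Z)={3,4,6} D(W)={3,6,7}: V {3,4,5,6,7}->{3,4}; Z {3,4,6}->{3,4}; W {3,6,7}->{6,7}
Constraint 2 (V < Z) on D(V)={3,4} D(Z)={3,4}: V {3,4}->{3}; Z {3,4}->{4}
So after constraint 2: D(W)={6,7}, size = 2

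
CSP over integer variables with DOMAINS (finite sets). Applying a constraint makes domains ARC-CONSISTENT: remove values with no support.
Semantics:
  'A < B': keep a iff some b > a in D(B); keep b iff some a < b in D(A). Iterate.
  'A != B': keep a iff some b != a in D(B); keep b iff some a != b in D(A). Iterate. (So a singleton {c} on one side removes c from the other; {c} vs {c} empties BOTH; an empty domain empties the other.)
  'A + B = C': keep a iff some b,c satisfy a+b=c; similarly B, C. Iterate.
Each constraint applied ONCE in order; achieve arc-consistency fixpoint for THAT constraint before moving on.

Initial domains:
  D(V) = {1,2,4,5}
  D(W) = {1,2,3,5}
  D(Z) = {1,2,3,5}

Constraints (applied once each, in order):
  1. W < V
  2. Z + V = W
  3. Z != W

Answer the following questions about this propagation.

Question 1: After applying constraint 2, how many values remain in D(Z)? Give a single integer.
Constraint 1 (W < V) on D(W)={1,2,3,5} D(V)={1,2,4,5}: W {1,2,3,5}->{1,2,3}; V {1,2,4,5}->{2,4,5}
Constraint 2 (Z + V = W) on D(Z)={1,2,3,5} D(V)={2,4,5} D(W)={1,2,3}: Z {1,2,3,5}->{1}; V {2,4,5}->{2}; W {1,2,3}->{3}
So after constraint 2: D(Z)={1}, size = 1

Answer: 1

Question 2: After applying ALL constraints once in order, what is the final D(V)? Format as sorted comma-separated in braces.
Answer: {2}

Derivation:
Constraint 1 (W < V) on D(W)={1,2,3,5} D(V)={1,2,4,5}: W {1,2,3,5}->{1,2,3}; V {1,2,4,5}->{2,4,5}
Constraint 2 (Z + V = W) on D(Z)={1,2,3,5} D(V)={2,4,5} D(W)={1,2,3}: Z {1,2,3,5}->{1}; V {2,4,5}->{2}; W {1,2,3}->{3}
Constraint 3 (Z != W) on D(Z)={1} D(W)={3}: no change
So after all 3 constraints: D(V) = {2}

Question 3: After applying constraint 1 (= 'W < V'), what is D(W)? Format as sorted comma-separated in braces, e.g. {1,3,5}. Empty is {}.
Answer: {1,2,3}

Derivation:
Constraint 1 (W < V) on D(W)={1,2,3,5} D(V)={1,2,4,5}: W {1,2,3,5}->{1,2,3}; V {1,2,4,5}->{2,4,5}
So after constraint 1: D(W) = {1,2,3}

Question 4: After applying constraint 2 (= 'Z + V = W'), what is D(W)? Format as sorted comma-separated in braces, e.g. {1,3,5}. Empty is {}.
Constraint 1 (W < V) on D(W)={1,2,3,5} D(V)={1,2,4,5}: W {1,2,3,5}->{1,2,3}; V {1,2,4,5}->{2,4,5}
Constraint 2 (Z + V = W) on D(Z)={1,2,3,5} D(V)={2,4,5} D(W)={1,2,3}: Z {1,2,3,5}->{1}; V {2,4,5}->{2}; W {1,2,3}->{3}
So after constraint 2: D(W) = {3}

Answer: {3}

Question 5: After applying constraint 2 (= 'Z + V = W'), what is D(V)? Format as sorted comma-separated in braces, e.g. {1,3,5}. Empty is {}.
Answer: {2}

Derivation:
Constraint 1 (W < V) on D(W)={1,2,3,5} D(V)={1,2,4,5}: W {1,2,3,5}->{1,2,3}; V {1,2,4,5}->{2,4,5}
Constraint 2 (Z + V = W) on D(Z)={1,2,3,5} D(V)={2,4,5} D(W)={1,2,3}: Z {1,2,3,5}->{1}; V {2,4,5}->{2}; W {1,2,3}->{3}
So after constraint 2: D(V) = {2}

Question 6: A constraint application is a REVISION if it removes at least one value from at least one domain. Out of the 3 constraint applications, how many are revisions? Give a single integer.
Constraint 1 (W < V) on D(W)={1,2,3,5} D(V)={1,2,4,5}: W {1,2,3,5}->{1,2,3}; V {1,2,4,5}->{2,4,5} => REVISION
Constraint 2 (Z + V = W) on D(Z)={1,2,3,5} D(V)={2,4,5} D(W)={1,2,3}: Z {1,2,3,5}->{1}; V {2,4,5}->{2}; W {1,2,3}->{3} => REVISION
Constraint 3 (Z != W) on D(Z)={1} D(W)={3}: no change => not a revision
Total revisions = 2

Answer: 2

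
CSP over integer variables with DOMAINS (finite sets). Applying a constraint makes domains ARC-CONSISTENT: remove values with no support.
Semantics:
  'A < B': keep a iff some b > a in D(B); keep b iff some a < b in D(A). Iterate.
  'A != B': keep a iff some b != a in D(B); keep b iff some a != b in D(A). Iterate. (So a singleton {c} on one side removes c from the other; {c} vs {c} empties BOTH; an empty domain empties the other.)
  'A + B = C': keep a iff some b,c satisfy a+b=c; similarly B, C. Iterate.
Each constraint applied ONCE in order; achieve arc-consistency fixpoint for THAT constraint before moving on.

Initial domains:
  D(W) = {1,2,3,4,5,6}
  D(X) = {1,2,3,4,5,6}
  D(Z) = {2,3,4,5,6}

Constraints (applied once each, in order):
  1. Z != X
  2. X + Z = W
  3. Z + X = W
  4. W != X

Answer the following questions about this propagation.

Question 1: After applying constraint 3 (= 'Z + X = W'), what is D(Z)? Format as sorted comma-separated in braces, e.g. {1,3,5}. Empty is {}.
Answer: {2,3,4,5}

Derivation:
Constraint 1 (Z != X) on D(Z)={2,3,4,5,6} D(X)={1,2,3,4,5,6}: no change
Constraint 2 (X + Z = W) on D(X)={1,2,3,4,5,6} D(Z)={2,3,4,5,6} D(W)={1,2,3,4,5,6}: X {1,2,3,4,5,6}->{1,2,3,4}; Z {2,3,4,5,6}->{2,3,4,5}; W {1,2,3,4,5,6}->{3,4,5,6}
Constraint 3 (Z + X = W) on D(Z)={2,3,4,5} D(X)={1,2,3,4} D(W)={3,4,5,6}: no change
So after constraint 3: D(Z) = {2,3,4,5}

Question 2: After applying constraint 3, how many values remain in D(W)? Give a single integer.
Answer: 4

Derivation:
Constraint 1 (Z != X) on D(Z)={2,3,4,5,6} D(X)={1,2,3,4,5,6}: no change
Constraint 2 (X + Z = W) on D(X)={1,2,3,4,5,6} D(Z)={2,3,4,5,6} D(W)={1,2,3,4,5,6}: X {1,2,3,4,5,6}->{1,2,3,4}; Z {2,3,4,5,6}->{2,3,4,5}; W {1,2,3,4,5,6}->{3,4,5,6}
Constraint 3 (Z + X = W) on D(Z)={2,3,4,5} D(X)={1,2,3,4} D(W)={3,4,5,6}: no change
So after constraint 3: D(W)={3,4,5,6}, size = 4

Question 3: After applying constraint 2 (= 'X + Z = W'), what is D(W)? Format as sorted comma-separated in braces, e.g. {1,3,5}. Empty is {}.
Constraint 1 (Z != X) on D(Z)={2,3,4,5,6} D(X)={1,2,3,4,5,6}: no change
Constraint 2 (X + Z = W) on D(X)={1,2,3,4,5,6} D(Z)={2,3,4,5,6} D(W)={1,2,3,4,5,6}: X {1,2,3,4,5,6}->{1,2,3,4}; Z {2,3,4,5,6}->{2,3,4,5}; W {1,2,3,4,5,6}->{3,4,5,6}
So after constraint 2: D(W) = {3,4,5,6}

Answer: {3,4,5,6}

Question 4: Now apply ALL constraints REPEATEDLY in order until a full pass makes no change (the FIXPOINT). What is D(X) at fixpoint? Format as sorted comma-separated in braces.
pass 0 (initial): D(X)={1,2,3,4,5,6}
pass 1: W {1,2,3,4,5,6}->{3,4,5,6}; X {1,2,3,4,5,6}->{1,2,3,4}; Z {2,3,4,5,6}->{2,3,4,5}
pass 2: no change
Fixpoint after 2 passes: D(X) = {1,2,3,4}

Answer: {1,2,3,4}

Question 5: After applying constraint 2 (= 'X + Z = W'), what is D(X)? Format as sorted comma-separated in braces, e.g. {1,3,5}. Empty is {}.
Constraint 1 (Z != X) on D(Z)={2,3,4,5,6} D(X)={1,2,3,4,5,6}: no change
Constraint 2 (X + Z = W) on D(X)={1,2,3,4,5,6} D(Z)={2,3,4,5,6} D(W)={1,2,3,4,5,6}: X {1,2,3,4,5,6}->{1,2,3,4}; Z {2,3,4,5,6}->{2,3,4,5}; W {1,2,3,4,5,6}->{3,4,5,6}
So after constraint 2: D(X) = {1,2,3,4}

Answer: {1,2,3,4}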